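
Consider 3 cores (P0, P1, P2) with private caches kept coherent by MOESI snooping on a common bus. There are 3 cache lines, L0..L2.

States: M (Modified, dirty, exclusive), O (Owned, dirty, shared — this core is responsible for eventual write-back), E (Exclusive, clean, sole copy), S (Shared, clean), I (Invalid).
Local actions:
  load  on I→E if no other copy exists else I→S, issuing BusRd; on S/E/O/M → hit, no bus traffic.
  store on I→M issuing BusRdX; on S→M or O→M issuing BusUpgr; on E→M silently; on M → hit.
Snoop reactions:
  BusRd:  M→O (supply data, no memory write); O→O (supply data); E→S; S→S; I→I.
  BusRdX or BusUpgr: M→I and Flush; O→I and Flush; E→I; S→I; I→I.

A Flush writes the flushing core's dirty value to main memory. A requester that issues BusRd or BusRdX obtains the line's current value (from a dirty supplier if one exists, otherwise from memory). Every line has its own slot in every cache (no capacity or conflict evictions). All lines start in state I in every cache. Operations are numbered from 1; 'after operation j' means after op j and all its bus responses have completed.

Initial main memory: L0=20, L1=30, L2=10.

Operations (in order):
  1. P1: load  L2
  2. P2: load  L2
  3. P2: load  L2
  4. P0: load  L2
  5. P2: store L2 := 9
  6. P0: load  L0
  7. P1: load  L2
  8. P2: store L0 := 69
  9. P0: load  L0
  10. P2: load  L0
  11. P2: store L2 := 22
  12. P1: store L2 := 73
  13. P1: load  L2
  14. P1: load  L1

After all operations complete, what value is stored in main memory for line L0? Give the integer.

  op1 P1: load  L2 → I/E/I on L2; bus BusRd; mem=10
  op2 P2: load  L2 → I/S/S on L2; bus BusRd; mem=10
  op3 P2: load  L2 → I/S/S on L2; bus (none); mem=10
  op4 P0: load  L2 → S/S/S on L2; bus BusRd; mem=10
  op5 P2: store L2 := 9 → I/I/M on L2; bus BusUpgr; mem=10
  op6 P0: load  L0 → E/I/I on L0; bus BusRd; mem=20
  op7 P1: load  L2 → I/S/O on L2; bus BusRd; mem=10
  op8 P2: store L0 := 69 → I/I/M on L0; bus BusRdX; mem=20
  op9 P0: load  L0 → S/I/O on L0; bus BusRd; mem=20
  op10 P2: load  L0 → S/I/O on L0; bus (none); mem=20
  op11 P2: store L2 := 22 → I/I/M on L2; bus BusUpgr; mem=10
  op12 P1: store L2 := 73 → I/M/I on L2; bus BusRdX Flush; mem=22
  op13 P1: load  L2 → I/M/I on L2; bus (none); mem=22
  op14 P1: load  L1 → I/E/I on L1; bus BusRd; mem=30

memory[L0] = 20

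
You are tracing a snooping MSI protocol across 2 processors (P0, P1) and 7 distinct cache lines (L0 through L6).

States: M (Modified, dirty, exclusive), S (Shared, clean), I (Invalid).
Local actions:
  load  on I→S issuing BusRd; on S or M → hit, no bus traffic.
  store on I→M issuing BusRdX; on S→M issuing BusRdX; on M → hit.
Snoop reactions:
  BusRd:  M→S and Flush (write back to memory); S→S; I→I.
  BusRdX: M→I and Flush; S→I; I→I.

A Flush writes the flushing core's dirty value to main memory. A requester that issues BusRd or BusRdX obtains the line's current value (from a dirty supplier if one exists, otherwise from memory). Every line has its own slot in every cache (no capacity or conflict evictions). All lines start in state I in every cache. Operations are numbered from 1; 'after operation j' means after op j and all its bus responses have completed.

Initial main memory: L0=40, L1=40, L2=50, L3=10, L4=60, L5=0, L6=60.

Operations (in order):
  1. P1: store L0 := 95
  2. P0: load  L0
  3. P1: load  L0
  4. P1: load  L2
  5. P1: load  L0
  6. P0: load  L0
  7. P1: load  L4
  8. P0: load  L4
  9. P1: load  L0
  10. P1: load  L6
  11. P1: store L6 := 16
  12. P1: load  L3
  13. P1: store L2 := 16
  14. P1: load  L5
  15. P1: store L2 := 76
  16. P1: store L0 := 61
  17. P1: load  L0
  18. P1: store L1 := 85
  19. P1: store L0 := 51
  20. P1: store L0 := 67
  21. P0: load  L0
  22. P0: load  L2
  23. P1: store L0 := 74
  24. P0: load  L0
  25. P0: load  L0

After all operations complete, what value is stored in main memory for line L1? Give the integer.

memory[L1] = 40

  op1 P1: store L0 := 95 → I/M on L0; bus BusRdX; mem=40
  op2 P0: load  L0 → S/S on L0; bus BusRd Flush; mem=95
  op3 P1: load  L0 → S/S on L0; bus (none); mem=95
  op4 P1: load  L2 → I/S on L2; bus BusRd; mem=50
  op5 P1: load  L0 → S/S on L0; bus (none); mem=95
  op6 P0: load  L0 → S/S on L0; bus (none); mem=95
  op7 P1: load  L4 → I/S on L4; bus BusRd; mem=60
  op8 P0: load  L4 → S/S on L4; bus BusRd; mem=60
  op9 P1: load  L0 → S/S on L0; bus (none); mem=95
  op10 P1: load  L6 → I/S on L6; bus BusRd; mem=60
  op11 P1: store L6 := 16 → I/M on L6; bus BusRdX; mem=60
  op12 P1: load  L3 → I/S on L3; bus BusRd; mem=10
  op13 P1: store L2 := 16 → I/M on L2; bus BusRdX; mem=50
  op14 P1: load  L5 → I/S on L5; bus BusRd; mem=0
  op15 P1: store L2 := 76 → I/M on L2; bus (none); mem=50
  op16 P1: store L0 := 61 → I/M on L0; bus BusRdX; mem=95
  op17 P1: load  L0 → I/M on L0; bus (none); mem=95
  op18 P1: store L1 := 85 → I/M on L1; bus BusRdX; mem=40
  op19 P1: store L0 := 51 → I/M on L0; bus (none); mem=95
  op20 P1: store L0 := 67 → I/M on L0; bus (none); mem=95
  op21 P0: load  L0 → S/S on L0; bus BusRd Flush; mem=67
  op22 P0: load  L2 → S/S on L2; bus BusRd Flush; mem=76
  op23 P1: store L0 := 74 → I/M on L0; bus BusRdX; mem=67
  op24 P0: load  L0 → S/S on L0; bus BusRd Flush; mem=74
  op25 P0: load  L0 → S/S on L0; bus (none); mem=74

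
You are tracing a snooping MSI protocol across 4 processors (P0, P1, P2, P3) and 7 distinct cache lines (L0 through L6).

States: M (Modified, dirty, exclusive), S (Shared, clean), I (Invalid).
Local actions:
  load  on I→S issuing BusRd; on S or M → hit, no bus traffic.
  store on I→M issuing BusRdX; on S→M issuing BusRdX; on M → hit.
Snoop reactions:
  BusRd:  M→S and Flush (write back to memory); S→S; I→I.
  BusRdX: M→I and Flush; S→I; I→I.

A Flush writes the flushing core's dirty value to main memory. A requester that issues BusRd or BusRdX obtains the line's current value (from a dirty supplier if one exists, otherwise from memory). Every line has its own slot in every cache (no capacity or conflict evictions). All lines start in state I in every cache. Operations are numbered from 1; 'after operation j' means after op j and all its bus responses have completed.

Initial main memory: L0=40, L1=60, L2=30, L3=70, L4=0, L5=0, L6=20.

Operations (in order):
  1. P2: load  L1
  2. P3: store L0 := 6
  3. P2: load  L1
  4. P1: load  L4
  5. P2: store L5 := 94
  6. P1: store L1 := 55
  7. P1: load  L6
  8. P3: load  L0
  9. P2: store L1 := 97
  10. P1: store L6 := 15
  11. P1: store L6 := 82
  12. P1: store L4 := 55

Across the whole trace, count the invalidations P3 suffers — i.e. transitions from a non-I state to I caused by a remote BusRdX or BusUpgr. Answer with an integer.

invalidations = 0

step 1: P2: load  L1  ⟶  IISI  (L1)  txn=BusRd  M[L1]=60
step 2: P3: store L0 := 6  ⟶  IIIM  (L0)  txn=BusRdX  M[L0]=40
step 3: P2: load  L1  ⟶  IISI  (L1)  txn=∅  M[L1]=60
step 4: P1: load  L4  ⟶  ISII  (L4)  txn=BusRd  M[L4]=0
step 5: P2: store L5 := 94  ⟶  IIMI  (L5)  txn=BusRdX  M[L5]=0
step 6: P1: store L1 := 55  ⟶  IMII  (L1)  txn=BusRdX  M[L1]=60
step 7: P1: load  L6  ⟶  ISII  (L6)  txn=BusRd  M[L6]=20
step 8: P3: load  L0  ⟶  IIIM  (L0)  txn=∅  M[L0]=40
step 9: P2: store L1 := 97  ⟶  IIMI  (L1)  txn=BusRdX+Flush  M[L1]=55
step 10: P1: store L6 := 15  ⟶  IMII  (L6)  txn=BusRdX  M[L6]=20
step 11: P1: store L6 := 82  ⟶  IMII  (L6)  txn=∅  M[L6]=20
step 12: P1: store L4 := 55  ⟶  IMII  (L4)  txn=BusRdX  M[L4]=0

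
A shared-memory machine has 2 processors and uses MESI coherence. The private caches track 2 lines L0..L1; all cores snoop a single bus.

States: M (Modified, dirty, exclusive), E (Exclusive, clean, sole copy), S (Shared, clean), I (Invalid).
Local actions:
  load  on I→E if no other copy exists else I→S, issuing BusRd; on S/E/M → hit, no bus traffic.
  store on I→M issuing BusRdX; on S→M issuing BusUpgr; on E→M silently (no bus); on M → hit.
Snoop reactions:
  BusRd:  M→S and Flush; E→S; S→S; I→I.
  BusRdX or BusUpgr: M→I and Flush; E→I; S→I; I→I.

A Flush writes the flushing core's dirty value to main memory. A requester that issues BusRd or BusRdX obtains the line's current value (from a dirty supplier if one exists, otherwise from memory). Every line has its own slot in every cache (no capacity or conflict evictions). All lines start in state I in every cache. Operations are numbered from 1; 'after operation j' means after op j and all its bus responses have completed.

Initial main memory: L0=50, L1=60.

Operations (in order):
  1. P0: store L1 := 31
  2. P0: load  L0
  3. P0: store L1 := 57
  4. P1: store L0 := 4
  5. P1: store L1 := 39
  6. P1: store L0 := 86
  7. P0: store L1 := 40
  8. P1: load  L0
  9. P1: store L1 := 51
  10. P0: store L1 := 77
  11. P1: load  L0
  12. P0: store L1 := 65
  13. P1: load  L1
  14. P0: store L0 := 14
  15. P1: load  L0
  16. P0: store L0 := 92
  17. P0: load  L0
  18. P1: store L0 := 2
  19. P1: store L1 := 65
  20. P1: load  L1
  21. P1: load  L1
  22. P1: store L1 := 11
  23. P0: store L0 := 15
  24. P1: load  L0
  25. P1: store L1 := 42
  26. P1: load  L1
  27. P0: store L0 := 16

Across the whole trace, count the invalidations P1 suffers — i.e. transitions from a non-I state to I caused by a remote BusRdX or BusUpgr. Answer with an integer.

1. P0: store L1 := 31  bus=[BusRdX]  L1: P0=M P1=I  mem[L1]=60
2. P0: load  L0  bus=[BusRd]  L0: P0=E P1=I  mem[L0]=50
3. P0: store L1 := 57  bus=[-]  L1: P0=M P1=I  mem[L1]=60
4. P1: store L0 := 4  bus=[BusRdX]  L0: P0=I P1=M  mem[L0]=50
5. P1: store L1 := 39  bus=[BusRdX,Flush]  L1: P0=I P1=M  mem[L1]=57
6. P1: store L0 := 86  bus=[-]  L0: P0=I P1=M  mem[L0]=50
7. P0: store L1 := 40  bus=[BusRdX,Flush]  L1: P0=M P1=I  mem[L1]=39
8. P1: load  L0  bus=[-]  L0: P0=I P1=M  mem[L0]=50
9. P1: store L1 := 51  bus=[BusRdX,Flush]  L1: P0=I P1=M  mem[L1]=40
10. P0: store L1 := 77  bus=[BusRdX,Flush]  L1: P0=M P1=I  mem[L1]=51
11. P1: load  L0  bus=[-]  L0: P0=I P1=M  mem[L0]=50
12. P0: store L1 := 65  bus=[-]  L1: P0=M P1=I  mem[L1]=51
13. P1: load  L1  bus=[BusRd,Flush]  L1: P0=S P1=S  mem[L1]=65
14. P0: store L0 := 14  bus=[BusRdX,Flush]  L0: P0=M P1=I  mem[L0]=86
15. P1: load  L0  bus=[BusRd,Flush]  L0: P0=S P1=S  mem[L0]=14
16. P0: store L0 := 92  bus=[BusUpgr]  L0: P0=M P1=I  mem[L0]=14
17. P0: load  L0  bus=[-]  L0: P0=M P1=I  mem[L0]=14
18. P1: store L0 := 2  bus=[BusRdX,Flush]  L0: P0=I P1=M  mem[L0]=92
19. P1: store L1 := 65  bus=[BusUpgr]  L1: P0=I P1=M  mem[L1]=65
20. P1: load  L1  bus=[-]  L1: P0=I P1=M  mem[L1]=65
21. P1: load  L1  bus=[-]  L1: P0=I P1=M  mem[L1]=65
22. P1: store L1 := 11  bus=[-]  L1: P0=I P1=M  mem[L1]=65
23. P0: store L0 := 15  bus=[BusRdX,Flush]  L0: P0=M P1=I  mem[L0]=2
24. P1: load  L0  bus=[BusRd,Flush]  L0: P0=S P1=S  mem[L0]=15
25. P1: store L1 := 42  bus=[-]  L1: P0=I P1=M  mem[L1]=65
26. P1: load  L1  bus=[-]  L1: P0=I P1=M  mem[L1]=65
27. P0: store L0 := 16  bus=[BusUpgr]  L0: P0=M P1=I  mem[L0]=15

invalidations = 6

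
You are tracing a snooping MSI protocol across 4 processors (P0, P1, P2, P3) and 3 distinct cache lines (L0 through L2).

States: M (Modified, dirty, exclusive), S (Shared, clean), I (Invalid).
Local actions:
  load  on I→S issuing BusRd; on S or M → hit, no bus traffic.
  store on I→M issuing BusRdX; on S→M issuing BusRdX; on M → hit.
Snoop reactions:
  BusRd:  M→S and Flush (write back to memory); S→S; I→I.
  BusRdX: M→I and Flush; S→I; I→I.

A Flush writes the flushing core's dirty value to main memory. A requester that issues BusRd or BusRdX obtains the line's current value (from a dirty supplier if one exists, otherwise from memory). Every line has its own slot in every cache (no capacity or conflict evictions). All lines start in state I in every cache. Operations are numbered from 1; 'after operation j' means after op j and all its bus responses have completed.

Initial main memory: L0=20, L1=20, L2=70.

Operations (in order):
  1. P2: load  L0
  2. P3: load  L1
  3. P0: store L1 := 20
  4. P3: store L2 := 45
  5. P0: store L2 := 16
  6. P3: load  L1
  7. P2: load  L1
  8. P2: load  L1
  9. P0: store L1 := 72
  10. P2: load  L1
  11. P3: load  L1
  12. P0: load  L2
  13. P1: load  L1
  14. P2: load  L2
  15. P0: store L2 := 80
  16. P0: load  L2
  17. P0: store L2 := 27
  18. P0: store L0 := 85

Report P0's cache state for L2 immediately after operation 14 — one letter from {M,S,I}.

  op1 P2: load  L0 → I/I/S/I on L0; bus BusRd; mem=20
  op2 P3: load  L1 → I/I/I/S on L1; bus BusRd; mem=20
  op3 P0: store L1 := 20 → M/I/I/I on L1; bus BusRdX; mem=20
  op4 P3: store L2 := 45 → I/I/I/M on L2; bus BusRdX; mem=70
  op5 P0: store L2 := 16 → M/I/I/I on L2; bus BusRdX Flush; mem=45
  op6 P3: load  L1 → S/I/I/S on L1; bus BusRd Flush; mem=20
  op7 P2: load  L1 → S/I/S/S on L1; bus BusRd; mem=20
  op8 P2: load  L1 → S/I/S/S on L1; bus (none); mem=20
  op9 P0: store L1 := 72 → M/I/I/I on L1; bus BusRdX; mem=20
  op10 P2: load  L1 → S/I/S/I on L1; bus BusRd Flush; mem=72
  op11 P3: load  L1 → S/I/S/S on L1; bus BusRd; mem=72
  op12 P0: load  L2 → M/I/I/I on L2; bus (none); mem=45
  op13 P1: load  L1 → S/S/S/S on L1; bus BusRd; mem=72
  op14 P2: load  L2 → S/I/S/I on L2; bus BusRd Flush; mem=16
  op15 P0: store L2 := 80 → M/I/I/I on L2; bus BusRdX; mem=16
  op16 P0: load  L2 → M/I/I/I on L2; bus (none); mem=16
  op17 P0: store L2 := 27 → M/I/I/I on L2; bus (none); mem=16
  op18 P0: store L0 := 85 → M/I/I/I on L0; bus BusRdX; mem=20

state = S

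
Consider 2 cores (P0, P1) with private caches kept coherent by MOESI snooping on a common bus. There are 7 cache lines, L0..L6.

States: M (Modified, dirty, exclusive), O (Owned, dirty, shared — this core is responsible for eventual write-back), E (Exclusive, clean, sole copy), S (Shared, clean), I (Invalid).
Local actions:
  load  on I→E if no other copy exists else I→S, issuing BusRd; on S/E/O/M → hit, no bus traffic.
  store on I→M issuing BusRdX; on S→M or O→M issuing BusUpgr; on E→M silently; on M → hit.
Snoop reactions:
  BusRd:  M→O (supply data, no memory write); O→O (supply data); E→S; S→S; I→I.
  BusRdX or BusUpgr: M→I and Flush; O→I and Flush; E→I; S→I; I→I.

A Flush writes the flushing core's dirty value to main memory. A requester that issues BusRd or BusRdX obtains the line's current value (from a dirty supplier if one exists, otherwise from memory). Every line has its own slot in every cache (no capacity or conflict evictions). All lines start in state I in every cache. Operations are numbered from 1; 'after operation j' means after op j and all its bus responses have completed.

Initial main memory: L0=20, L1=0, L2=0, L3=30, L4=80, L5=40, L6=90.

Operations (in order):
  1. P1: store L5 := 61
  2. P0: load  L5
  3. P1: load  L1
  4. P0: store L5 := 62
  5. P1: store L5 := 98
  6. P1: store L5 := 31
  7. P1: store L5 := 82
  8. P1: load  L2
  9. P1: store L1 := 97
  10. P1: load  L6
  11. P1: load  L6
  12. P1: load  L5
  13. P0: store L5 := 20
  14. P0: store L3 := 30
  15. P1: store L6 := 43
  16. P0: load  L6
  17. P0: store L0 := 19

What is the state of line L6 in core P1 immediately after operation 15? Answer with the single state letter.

  op1 P1: store L5 := 61 → I/M on L5; bus BusRdX; mem=40
  op2 P0: load  L5 → S/O on L5; bus BusRd; mem=40
  op3 P1: load  L1 → I/E on L1; bus BusRd; mem=0
  op4 P0: store L5 := 62 → M/I on L5; bus BusUpgr Flush; mem=61
  op5 P1: store L5 := 98 → I/M on L5; bus BusRdX Flush; mem=62
  op6 P1: store L5 := 31 → I/M on L5; bus (none); mem=62
  op7 P1: store L5 := 82 → I/M on L5; bus (none); mem=62
  op8 P1: load  L2 → I/E on L2; bus BusRd; mem=0
  op9 P1: store L1 := 97 → I/M on L1; bus (none); mem=0
  op10 P1: load  L6 → I/E on L6; bus BusRd; mem=90
  op11 P1: load  L6 → I/E on L6; bus (none); mem=90
  op12 P1: load  L5 → I/M on L5; bus (none); mem=62
  op13 P0: store L5 := 20 → M/I on L5; bus BusRdX Flush; mem=82
  op14 P0: store L3 := 30 → M/I on L3; bus BusRdX; mem=30
  op15 P1: store L6 := 43 → I/M on L6; bus (none); mem=90
  op16 P0: load  L6 → S/O on L6; bus BusRd; mem=90
  op17 P0: store L0 := 19 → M/I on L0; bus BusRdX; mem=20

state = M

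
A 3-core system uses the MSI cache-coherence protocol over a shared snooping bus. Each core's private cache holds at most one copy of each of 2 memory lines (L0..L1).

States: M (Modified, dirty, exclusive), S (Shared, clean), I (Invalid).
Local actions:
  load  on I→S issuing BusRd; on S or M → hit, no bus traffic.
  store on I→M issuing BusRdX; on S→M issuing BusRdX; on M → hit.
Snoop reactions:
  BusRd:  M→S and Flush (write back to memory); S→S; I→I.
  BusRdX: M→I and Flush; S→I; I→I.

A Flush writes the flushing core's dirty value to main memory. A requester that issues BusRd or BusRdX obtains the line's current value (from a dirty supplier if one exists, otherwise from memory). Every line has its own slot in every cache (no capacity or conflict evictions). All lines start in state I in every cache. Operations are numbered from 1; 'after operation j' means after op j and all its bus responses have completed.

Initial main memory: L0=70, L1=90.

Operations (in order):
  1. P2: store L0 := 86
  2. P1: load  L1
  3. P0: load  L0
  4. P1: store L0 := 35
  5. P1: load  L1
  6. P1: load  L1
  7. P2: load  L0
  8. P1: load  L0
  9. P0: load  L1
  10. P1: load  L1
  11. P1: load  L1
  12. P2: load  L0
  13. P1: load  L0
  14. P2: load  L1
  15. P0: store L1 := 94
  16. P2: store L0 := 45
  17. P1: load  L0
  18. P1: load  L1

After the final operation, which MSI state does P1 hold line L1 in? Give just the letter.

step 1: P2: store L0 := 86  ⟶  IIM  (L0)  txn=BusRdX  M[L0]=70
step 2: P1: load  L1  ⟶  ISI  (L1)  txn=BusRd  M[L1]=90
step 3: P0: load  L0  ⟶  SIS  (L0)  txn=BusRd+Flush  M[L0]=86
step 4: P1: store L0 := 35  ⟶  IMI  (L0)  txn=BusRdX  M[L0]=86
step 5: P1: load  L1  ⟶  ISI  (L1)  txn=∅  M[L1]=90
step 6: P1: load  L1  ⟶  ISI  (L1)  txn=∅  M[L1]=90
step 7: P2: load  L0  ⟶  ISS  (L0)  txn=BusRd+Flush  M[L0]=35
step 8: P1: load  L0  ⟶  ISS  (L0)  txn=∅  M[L0]=35
step 9: P0: load  L1  ⟶  SSI  (L1)  txn=BusRd  M[L1]=90
step 10: P1: load  L1  ⟶  SSI  (L1)  txn=∅  M[L1]=90
step 11: P1: load  L1  ⟶  SSI  (L1)  txn=∅  M[L1]=90
step 12: P2: load  L0  ⟶  ISS  (L0)  txn=∅  M[L0]=35
step 13: P1: load  L0  ⟶  ISS  (L0)  txn=∅  M[L0]=35
step 14: P2: load  L1  ⟶  SSS  (L1)  txn=BusRd  M[L1]=90
step 15: P0: store L1 := 94  ⟶  MII  (L1)  txn=BusRdX  M[L1]=90
step 16: P2: store L0 := 45  ⟶  IIM  (L0)  txn=BusRdX  M[L0]=35
step 17: P1: load  L0  ⟶  ISS  (L0)  txn=BusRd+Flush  M[L0]=45
step 18: P1: load  L1  ⟶  SSI  (L1)  txn=BusRd+Flush  M[L1]=94

state = S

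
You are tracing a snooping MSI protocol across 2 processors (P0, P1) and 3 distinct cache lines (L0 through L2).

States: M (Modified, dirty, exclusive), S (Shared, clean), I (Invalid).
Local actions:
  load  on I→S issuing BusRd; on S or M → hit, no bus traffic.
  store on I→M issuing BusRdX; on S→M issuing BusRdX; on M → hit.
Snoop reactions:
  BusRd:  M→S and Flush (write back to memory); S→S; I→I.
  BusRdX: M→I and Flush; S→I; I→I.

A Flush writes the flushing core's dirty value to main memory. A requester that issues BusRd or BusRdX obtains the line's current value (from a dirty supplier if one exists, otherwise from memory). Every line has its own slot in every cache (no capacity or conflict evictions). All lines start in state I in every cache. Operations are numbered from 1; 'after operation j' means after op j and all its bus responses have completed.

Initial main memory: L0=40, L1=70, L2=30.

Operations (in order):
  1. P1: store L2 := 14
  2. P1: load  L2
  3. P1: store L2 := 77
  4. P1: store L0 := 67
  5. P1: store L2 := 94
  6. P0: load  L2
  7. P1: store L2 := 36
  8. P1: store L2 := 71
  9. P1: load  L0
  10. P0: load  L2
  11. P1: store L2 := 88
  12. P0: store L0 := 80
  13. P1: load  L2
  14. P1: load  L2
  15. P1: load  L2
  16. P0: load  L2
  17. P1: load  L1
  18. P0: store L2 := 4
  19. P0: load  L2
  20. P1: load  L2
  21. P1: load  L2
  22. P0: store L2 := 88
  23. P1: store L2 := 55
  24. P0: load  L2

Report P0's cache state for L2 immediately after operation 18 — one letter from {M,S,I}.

state = M

  op1 P1: store L2 := 14 → I/M on L2; bus BusRdX; mem=30
  op2 P1: load  L2 → I/M on L2; bus (none); mem=30
  op3 P1: store L2 := 77 → I/M on L2; bus (none); mem=30
  op4 P1: store L0 := 67 → I/M on L0; bus BusRdX; mem=40
  op5 P1: store L2 := 94 → I/M on L2; bus (none); mem=30
  op6 P0: load  L2 → S/S on L2; bus BusRd Flush; mem=94
  op7 P1: store L2 := 36 → I/M on L2; bus BusRdX; mem=94
  op8 P1: store L2 := 71 → I/M on L2; bus (none); mem=94
  op9 P1: load  L0 → I/M on L0; bus (none); mem=40
  op10 P0: load  L2 → S/S on L2; bus BusRd Flush; mem=71
  op11 P1: store L2 := 88 → I/M on L2; bus BusRdX; mem=71
  op12 P0: store L0 := 80 → M/I on L0; bus BusRdX Flush; mem=67
  op13 P1: load  L2 → I/M on L2; bus (none); mem=71
  op14 P1: load  L2 → I/M on L2; bus (none); mem=71
  op15 P1: load  L2 → I/M on L2; bus (none); mem=71
  op16 P0: load  L2 → S/S on L2; bus BusRd Flush; mem=88
  op17 P1: load  L1 → I/S on L1; bus BusRd; mem=70
  op18 P0: store L2 := 4 → M/I on L2; bus BusRdX; mem=88
  op19 P0: load  L2 → M/I on L2; bus (none); mem=88
  op20 P1: load  L2 → S/S on L2; bus BusRd Flush; mem=4
  op21 P1: load  L2 → S/S on L2; bus (none); mem=4
  op22 P0: store L2 := 88 → M/I on L2; bus BusRdX; mem=4
  op23 P1: store L2 := 55 → I/M on L2; bus BusRdX Flush; mem=88
  op24 P0: load  L2 → S/S on L2; bus BusRd Flush; mem=55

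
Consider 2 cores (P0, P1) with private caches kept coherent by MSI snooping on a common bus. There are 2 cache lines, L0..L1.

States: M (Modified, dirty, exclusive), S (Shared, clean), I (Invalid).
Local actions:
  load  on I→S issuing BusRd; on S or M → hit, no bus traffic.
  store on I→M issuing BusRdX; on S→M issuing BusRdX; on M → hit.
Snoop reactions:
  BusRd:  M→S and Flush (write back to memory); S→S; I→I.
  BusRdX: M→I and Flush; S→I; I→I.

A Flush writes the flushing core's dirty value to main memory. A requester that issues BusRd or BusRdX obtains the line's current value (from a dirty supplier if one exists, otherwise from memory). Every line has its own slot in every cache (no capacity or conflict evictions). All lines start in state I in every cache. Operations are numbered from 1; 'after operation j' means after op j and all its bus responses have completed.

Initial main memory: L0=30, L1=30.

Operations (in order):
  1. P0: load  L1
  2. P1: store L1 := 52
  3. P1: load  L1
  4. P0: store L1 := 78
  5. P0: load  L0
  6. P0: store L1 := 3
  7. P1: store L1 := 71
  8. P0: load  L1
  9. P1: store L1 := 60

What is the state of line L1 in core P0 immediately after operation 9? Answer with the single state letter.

  op1 P0: load  L1 → S/I on L1; bus BusRd; mem=30
  op2 P1: store L1 := 52 → I/M on L1; bus BusRdX; mem=30
  op3 P1: load  L1 → I/M on L1; bus (none); mem=30
  op4 P0: store L1 := 78 → M/I on L1; bus BusRdX Flush; mem=52
  op5 P0: load  L0 → S/I on L0; bus BusRd; mem=30
  op6 P0: store L1 := 3 → M/I on L1; bus (none); mem=52
  op7 P1: store L1 := 71 → I/M on L1; bus BusRdX Flush; mem=3
  op8 P0: load  L1 → S/S on L1; bus BusRd Flush; mem=71
  op9 P1: store L1 := 60 → I/M on L1; bus BusRdX; mem=71

state = I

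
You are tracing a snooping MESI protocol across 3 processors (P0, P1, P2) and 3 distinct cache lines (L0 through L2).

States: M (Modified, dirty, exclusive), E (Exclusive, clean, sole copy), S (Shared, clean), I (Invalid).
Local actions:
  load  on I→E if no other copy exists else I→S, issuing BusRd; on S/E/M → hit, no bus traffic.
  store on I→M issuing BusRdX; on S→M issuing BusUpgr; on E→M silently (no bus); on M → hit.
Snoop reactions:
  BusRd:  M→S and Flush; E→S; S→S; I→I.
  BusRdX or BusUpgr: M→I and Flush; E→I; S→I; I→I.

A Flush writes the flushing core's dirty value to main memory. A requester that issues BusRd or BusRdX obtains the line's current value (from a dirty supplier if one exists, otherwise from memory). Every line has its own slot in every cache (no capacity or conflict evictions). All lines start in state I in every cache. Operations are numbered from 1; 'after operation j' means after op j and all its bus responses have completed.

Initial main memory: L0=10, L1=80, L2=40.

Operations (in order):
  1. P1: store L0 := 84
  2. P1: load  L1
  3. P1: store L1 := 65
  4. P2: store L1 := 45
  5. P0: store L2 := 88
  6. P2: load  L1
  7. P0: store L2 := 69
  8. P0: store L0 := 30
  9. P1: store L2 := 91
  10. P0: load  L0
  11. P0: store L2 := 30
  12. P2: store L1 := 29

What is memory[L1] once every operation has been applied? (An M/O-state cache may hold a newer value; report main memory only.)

memory[L1] = 65

1. P1: store L0 := 84  bus=[BusRdX]  L0: P0=I P1=M P2=I  mem[L0]=10
2. P1: load  L1  bus=[BusRd]  L1: P0=I P1=E P2=I  mem[L1]=80
3. P1: store L1 := 65  bus=[-]  L1: P0=I P1=M P2=I  mem[L1]=80
4. P2: store L1 := 45  bus=[BusRdX,Flush]  L1: P0=I P1=I P2=M  mem[L1]=65
5. P0: store L2 := 88  bus=[BusRdX]  L2: P0=M P1=I P2=I  mem[L2]=40
6. P2: load  L1  bus=[-]  L1: P0=I P1=I P2=M  mem[L1]=65
7. P0: store L2 := 69  bus=[-]  L2: P0=M P1=I P2=I  mem[L2]=40
8. P0: store L0 := 30  bus=[BusRdX,Flush]  L0: P0=M P1=I P2=I  mem[L0]=84
9. P1: store L2 := 91  bus=[BusRdX,Flush]  L2: P0=I P1=M P2=I  mem[L2]=69
10. P0: load  L0  bus=[-]  L0: P0=M P1=I P2=I  mem[L0]=84
11. P0: store L2 := 30  bus=[BusRdX,Flush]  L2: P0=M P1=I P2=I  mem[L2]=91
12. P2: store L1 := 29  bus=[-]  L1: P0=I P1=I P2=M  mem[L1]=65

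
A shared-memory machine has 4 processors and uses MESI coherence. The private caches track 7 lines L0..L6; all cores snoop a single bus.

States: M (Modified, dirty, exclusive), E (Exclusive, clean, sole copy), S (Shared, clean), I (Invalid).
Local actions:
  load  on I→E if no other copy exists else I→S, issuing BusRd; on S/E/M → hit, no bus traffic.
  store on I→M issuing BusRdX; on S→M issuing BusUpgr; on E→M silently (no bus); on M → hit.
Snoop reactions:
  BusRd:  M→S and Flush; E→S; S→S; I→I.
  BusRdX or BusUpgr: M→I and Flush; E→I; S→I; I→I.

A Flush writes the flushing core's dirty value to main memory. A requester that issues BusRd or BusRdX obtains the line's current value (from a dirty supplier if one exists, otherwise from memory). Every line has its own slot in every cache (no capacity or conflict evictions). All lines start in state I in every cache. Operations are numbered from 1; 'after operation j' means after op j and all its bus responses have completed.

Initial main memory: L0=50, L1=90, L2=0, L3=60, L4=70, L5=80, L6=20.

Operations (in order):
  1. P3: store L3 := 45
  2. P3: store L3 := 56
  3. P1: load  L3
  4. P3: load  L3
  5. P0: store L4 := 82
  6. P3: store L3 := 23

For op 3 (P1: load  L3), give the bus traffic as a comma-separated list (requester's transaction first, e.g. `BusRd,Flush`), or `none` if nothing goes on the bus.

[1] P3: store L3 := 45 | P0:I, P1:I, P2:I, P3:M(45) | bus: BusRdX
[2] P3: store L3 := 56 | P0:I, P1:I, P2:I, P3:M(56) | bus: none
[3] P1: load  L3 | P0:I, P1:S(56), P2:I, P3:S(56) | bus: BusRd,Flush
[4] P3: load  L3 | P0:I, P1:S(56), P2:I, P3:S(56) | bus: none
[5] P0: store L4 := 82 | P0:M(82), P1:I, P2:I, P3:I | bus: BusRdX
[6] P3: store L3 := 23 | P0:I, P1:I, P2:I, P3:M(23) | bus: BusUpgr

bus = BusRd,Flush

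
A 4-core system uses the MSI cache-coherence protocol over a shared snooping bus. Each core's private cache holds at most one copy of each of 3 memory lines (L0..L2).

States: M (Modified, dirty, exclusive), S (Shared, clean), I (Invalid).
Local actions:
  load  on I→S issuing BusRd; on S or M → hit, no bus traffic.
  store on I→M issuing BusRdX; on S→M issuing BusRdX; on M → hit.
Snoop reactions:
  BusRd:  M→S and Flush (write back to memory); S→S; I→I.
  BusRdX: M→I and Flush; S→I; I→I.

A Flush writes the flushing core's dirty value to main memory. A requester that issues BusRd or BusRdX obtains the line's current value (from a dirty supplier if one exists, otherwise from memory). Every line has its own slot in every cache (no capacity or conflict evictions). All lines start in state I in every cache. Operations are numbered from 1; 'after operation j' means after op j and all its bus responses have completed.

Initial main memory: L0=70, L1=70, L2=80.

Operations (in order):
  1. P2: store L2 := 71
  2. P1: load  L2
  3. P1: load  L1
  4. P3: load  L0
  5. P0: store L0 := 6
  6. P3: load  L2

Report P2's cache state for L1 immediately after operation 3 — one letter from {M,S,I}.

state = I

1. P2: store L2 := 71  bus=[BusRdX]  L2: P0=I P1=I P2=M P3=I  mem[L2]=80
2. P1: load  L2  bus=[BusRd,Flush]  L2: P0=I P1=S P2=S P3=I  mem[L2]=71
3. P1: load  L1  bus=[BusRd]  L1: P0=I P1=S P2=I P3=I  mem[L1]=70
4. P3: load  L0  bus=[BusRd]  L0: P0=I P1=I P2=I P3=S  mem[L0]=70
5. P0: store L0 := 6  bus=[BusRdX]  L0: P0=M P1=I P2=I P3=I  mem[L0]=70
6. P3: load  L2  bus=[BusRd]  L2: P0=I P1=S P2=S P3=S  mem[L2]=71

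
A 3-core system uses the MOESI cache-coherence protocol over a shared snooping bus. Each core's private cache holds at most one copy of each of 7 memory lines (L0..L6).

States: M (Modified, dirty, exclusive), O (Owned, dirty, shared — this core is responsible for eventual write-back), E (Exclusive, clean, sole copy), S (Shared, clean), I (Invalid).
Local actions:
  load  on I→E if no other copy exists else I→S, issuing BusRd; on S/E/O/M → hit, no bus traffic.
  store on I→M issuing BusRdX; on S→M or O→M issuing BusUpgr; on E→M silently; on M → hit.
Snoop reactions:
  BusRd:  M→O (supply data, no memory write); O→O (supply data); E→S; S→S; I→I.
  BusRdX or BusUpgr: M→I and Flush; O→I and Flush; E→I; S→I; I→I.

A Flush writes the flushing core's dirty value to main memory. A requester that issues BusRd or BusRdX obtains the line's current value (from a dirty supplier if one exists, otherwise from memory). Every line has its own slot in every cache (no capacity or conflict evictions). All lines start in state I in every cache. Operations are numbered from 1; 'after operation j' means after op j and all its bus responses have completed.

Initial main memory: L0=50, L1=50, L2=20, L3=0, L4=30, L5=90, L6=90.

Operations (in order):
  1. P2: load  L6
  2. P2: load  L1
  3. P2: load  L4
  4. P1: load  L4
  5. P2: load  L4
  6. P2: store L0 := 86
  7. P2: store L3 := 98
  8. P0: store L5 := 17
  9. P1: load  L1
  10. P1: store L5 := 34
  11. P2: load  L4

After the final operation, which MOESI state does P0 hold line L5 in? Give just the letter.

state = I

step 1: P2: load  L6  ⟶  IIE  (L6)  txn=BusRd  M[L6]=90
step 2: P2: load  L1  ⟶  IIE  (L1)  txn=BusRd  M[L1]=50
step 3: P2: load  L4  ⟶  IIE  (L4)  txn=BusRd  M[L4]=30
step 4: P1: load  L4  ⟶  ISS  (L4)  txn=BusRd  M[L4]=30
step 5: P2: load  L4  ⟶  ISS  (L4)  txn=∅  M[L4]=30
step 6: P2: store L0 := 86  ⟶  IIM  (L0)  txn=BusRdX  M[L0]=50
step 7: P2: store L3 := 98  ⟶  IIM  (L3)  txn=BusRdX  M[L3]=0
step 8: P0: store L5 := 17  ⟶  MII  (L5)  txn=BusRdX  M[L5]=90
step 9: P1: load  L1  ⟶  ISS  (L1)  txn=BusRd  M[L1]=50
step 10: P1: store L5 := 34  ⟶  IMI  (L5)  txn=BusRdX+Flush  M[L5]=17
step 11: P2: load  L4  ⟶  ISS  (L4)  txn=∅  M[L4]=30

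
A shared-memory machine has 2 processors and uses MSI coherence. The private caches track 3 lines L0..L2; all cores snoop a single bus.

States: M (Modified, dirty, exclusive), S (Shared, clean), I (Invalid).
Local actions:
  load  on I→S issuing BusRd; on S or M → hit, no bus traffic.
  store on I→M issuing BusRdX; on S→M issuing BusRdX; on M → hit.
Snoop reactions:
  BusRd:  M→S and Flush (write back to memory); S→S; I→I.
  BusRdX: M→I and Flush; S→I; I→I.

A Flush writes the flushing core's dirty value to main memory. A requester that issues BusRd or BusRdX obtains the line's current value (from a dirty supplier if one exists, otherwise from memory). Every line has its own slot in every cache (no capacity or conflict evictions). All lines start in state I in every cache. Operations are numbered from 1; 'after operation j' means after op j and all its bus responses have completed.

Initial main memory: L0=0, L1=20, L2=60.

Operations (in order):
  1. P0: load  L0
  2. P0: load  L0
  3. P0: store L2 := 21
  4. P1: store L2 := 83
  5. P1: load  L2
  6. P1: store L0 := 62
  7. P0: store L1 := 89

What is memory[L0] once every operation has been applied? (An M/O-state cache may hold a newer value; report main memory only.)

memory[L0] = 0

1. P0: load  L0  bus=[BusRd]  L0: P0=S P1=I  mem[L0]=0
2. P0: load  L0  bus=[-]  L0: P0=S P1=I  mem[L0]=0
3. P0: store L2 := 21  bus=[BusRdX]  L2: P0=M P1=I  mem[L2]=60
4. P1: store L2 := 83  bus=[BusRdX,Flush]  L2: P0=I P1=M  mem[L2]=21
5. P1: load  L2  bus=[-]  L2: P0=I P1=M  mem[L2]=21
6. P1: store L0 := 62  bus=[BusRdX]  L0: P0=I P1=M  mem[L0]=0
7. P0: store L1 := 89  bus=[BusRdX]  L1: P0=M P1=I  mem[L1]=20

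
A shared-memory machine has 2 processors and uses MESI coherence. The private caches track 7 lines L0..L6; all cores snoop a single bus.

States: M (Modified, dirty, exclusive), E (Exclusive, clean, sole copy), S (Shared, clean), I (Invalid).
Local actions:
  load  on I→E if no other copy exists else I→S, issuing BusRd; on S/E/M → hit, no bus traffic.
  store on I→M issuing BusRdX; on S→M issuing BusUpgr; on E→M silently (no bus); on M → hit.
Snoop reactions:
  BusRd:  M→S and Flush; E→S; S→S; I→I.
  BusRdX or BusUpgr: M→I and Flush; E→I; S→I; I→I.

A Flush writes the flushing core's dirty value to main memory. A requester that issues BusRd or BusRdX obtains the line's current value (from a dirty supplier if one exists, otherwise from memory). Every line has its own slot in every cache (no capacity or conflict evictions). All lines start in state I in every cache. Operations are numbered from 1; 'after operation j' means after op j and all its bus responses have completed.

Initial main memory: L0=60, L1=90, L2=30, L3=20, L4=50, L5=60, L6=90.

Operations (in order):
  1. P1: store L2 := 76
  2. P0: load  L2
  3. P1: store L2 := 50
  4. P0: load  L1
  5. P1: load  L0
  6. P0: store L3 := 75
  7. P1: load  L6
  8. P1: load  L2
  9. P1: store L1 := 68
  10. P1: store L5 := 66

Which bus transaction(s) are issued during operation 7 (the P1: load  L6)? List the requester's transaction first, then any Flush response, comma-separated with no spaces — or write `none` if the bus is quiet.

1. P1: store L2 := 76  bus=[BusRdX]  L2: P0=I P1=M  mem[L2]=30
2. P0: load  L2  bus=[BusRd,Flush]  L2: P0=S P1=S  mem[L2]=76
3. P1: store L2 := 50  bus=[BusUpgr]  L2: P0=I P1=M  mem[L2]=76
4. P0: load  L1  bus=[BusRd]  L1: P0=E P1=I  mem[L1]=90
5. P1: load  L0  bus=[BusRd]  L0: P0=I P1=E  mem[L0]=60
6. P0: store L3 := 75  bus=[BusRdX]  L3: P0=M P1=I  mem[L3]=20
7. P1: load  L6  bus=[BusRd]  L6: P0=I P1=E  mem[L6]=90
8. P1: load  L2  bus=[-]  L2: P0=I P1=M  mem[L2]=76
9. P1: store L1 := 68  bus=[BusRdX]  L1: P0=I P1=M  mem[L1]=90
10. P1: store L5 := 66  bus=[BusRdX]  L5: P0=I P1=M  mem[L5]=60

bus = BusRd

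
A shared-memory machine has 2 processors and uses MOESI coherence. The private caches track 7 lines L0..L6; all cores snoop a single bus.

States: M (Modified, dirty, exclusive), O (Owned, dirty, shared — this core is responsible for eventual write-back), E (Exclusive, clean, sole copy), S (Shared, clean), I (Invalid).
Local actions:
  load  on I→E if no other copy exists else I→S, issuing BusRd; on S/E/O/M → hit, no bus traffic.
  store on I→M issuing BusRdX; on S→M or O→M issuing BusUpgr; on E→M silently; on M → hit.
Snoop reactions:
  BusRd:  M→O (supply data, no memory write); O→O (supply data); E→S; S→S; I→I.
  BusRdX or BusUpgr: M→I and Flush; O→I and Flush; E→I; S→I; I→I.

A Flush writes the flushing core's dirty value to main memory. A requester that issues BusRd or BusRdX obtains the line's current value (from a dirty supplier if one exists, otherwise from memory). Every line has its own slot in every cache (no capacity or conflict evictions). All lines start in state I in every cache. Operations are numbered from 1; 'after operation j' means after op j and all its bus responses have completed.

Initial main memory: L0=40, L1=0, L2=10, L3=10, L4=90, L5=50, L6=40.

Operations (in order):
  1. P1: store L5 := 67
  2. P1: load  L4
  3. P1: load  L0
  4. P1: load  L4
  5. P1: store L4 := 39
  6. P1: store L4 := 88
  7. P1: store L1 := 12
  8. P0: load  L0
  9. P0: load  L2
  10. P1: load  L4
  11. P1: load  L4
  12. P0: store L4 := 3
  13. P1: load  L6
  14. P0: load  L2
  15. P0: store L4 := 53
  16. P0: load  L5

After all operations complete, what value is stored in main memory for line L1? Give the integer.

memory[L1] = 0

  op1 P1: store L5 := 67 → I/M on L5; bus BusRdX; mem=50
  op2 P1: load  L4 → I/E on L4; bus BusRd; mem=90
  op3 P1: load  L0 → I/E on L0; bus BusRd; mem=40
  op4 P1: load  L4 → I/E on L4; bus (none); mem=90
  op5 P1: store L4 := 39 → I/M on L4; bus (none); mem=90
  op6 P1: store L4 := 88 → I/M on L4; bus (none); mem=90
  op7 P1: store L1 := 12 → I/M on L1; bus BusRdX; mem=0
  op8 P0: load  L0 → S/S on L0; bus BusRd; mem=40
  op9 P0: load  L2 → E/I on L2; bus BusRd; mem=10
  op10 P1: load  L4 → I/M on L4; bus (none); mem=90
  op11 P1: load  L4 → I/M on L4; bus (none); mem=90
  op12 P0: store L4 := 3 → M/I on L4; bus BusRdX Flush; mem=88
  op13 P1: load  L6 → I/E on L6; bus BusRd; mem=40
  op14 P0: load  L2 → E/I on L2; bus (none); mem=10
  op15 P0: store L4 := 53 → M/I on L4; bus (none); mem=88
  op16 P0: load  L5 → S/O on L5; bus BusRd; mem=50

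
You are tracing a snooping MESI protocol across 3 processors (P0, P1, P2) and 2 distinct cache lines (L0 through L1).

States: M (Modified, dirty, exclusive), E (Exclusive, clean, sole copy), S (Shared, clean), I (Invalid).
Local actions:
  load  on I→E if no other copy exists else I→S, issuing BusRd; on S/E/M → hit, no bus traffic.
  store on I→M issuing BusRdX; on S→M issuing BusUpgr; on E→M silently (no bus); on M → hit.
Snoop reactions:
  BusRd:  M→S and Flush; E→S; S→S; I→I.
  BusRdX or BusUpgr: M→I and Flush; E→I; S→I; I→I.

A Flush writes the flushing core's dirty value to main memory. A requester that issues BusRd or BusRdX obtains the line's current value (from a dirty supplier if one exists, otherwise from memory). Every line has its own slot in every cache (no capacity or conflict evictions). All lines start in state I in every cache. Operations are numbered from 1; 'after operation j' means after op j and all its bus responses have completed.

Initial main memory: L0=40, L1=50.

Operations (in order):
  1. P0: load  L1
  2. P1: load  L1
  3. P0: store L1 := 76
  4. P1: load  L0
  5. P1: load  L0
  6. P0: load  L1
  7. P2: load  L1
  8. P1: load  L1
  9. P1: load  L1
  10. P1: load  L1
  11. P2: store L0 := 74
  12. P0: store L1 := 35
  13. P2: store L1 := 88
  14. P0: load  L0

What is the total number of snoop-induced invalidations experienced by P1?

invalidations = 3

1. P0: load  L1  bus=[BusRd]  L1: P0=E P1=I P2=I  mem[L1]=50
2. P1: load  L1  bus=[BusRd]  L1: P0=S P1=S P2=I  mem[L1]=50
3. P0: store L1 := 76  bus=[BusUpgr]  L1: P0=M P1=I P2=I  mem[L1]=50
4. P1: load  L0  bus=[BusRd]  L0: P0=I P1=E P2=I  mem[L0]=40
5. P1: load  L0  bus=[-]  L0: P0=I P1=E P2=I  mem[L0]=40
6. P0: load  L1  bus=[-]  L1: P0=M P1=I P2=I  mem[L1]=50
7. P2: load  L1  bus=[BusRd,Flush]  L1: P0=S P1=I P2=S  mem[L1]=76
8. P1: load  L1  bus=[BusRd]  L1: P0=S P1=S P2=S  mem[L1]=76
9. P1: load  L1  bus=[-]  L1: P0=S P1=S P2=S  mem[L1]=76
10. P1: load  L1  bus=[-]  L1: P0=S P1=S P2=S  mem[L1]=76
11. P2: store L0 := 74  bus=[BusRdX]  L0: P0=I P1=I P2=M  mem[L0]=40
12. P0: store L1 := 35  bus=[BusUpgr]  L1: P0=M P1=I P2=I  mem[L1]=76
13. P2: store L1 := 88  bus=[BusRdX,Flush]  L1: P0=I P1=I P2=M  mem[L1]=35
14. P0: load  L0  bus=[BusRd,Flush]  L0: P0=S P1=I P2=S  mem[L0]=74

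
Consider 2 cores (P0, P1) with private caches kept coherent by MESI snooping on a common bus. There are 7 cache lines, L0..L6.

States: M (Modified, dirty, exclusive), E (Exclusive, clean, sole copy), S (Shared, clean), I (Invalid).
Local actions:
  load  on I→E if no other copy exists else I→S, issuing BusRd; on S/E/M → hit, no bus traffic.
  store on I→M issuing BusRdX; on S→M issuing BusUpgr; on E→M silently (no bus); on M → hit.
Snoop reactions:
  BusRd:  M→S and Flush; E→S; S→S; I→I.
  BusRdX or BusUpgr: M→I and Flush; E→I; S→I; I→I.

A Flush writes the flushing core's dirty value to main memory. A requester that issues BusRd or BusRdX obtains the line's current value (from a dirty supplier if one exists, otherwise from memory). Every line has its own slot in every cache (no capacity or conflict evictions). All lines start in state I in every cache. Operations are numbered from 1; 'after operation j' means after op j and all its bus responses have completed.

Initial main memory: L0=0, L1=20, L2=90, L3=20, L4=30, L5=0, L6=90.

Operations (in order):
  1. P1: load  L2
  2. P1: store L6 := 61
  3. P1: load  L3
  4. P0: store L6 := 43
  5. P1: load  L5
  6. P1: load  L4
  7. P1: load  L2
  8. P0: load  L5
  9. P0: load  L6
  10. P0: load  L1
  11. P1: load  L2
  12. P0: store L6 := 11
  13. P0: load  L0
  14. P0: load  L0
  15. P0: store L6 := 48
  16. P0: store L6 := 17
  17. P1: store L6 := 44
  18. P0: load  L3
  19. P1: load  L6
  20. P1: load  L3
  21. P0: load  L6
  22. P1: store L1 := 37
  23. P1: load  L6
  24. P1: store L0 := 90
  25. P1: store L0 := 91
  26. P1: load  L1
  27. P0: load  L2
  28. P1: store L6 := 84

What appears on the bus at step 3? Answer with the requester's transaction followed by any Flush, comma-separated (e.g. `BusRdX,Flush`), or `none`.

[1] P1: load  L2 | P0:I, P1:E(90) | bus: BusRd
[2] P1: store L6 := 61 | P0:I, P1:M(61) | bus: BusRdX
[3] P1: load  L3 | P0:I, P1:E(20) | bus: BusRd
[4] P0: store L6 := 43 | P0:M(43), P1:I | bus: BusRdX,Flush
[5] P1: load  L5 | P0:I, P1:E(0) | bus: BusRd
[6] P1: load  L4 | P0:I, P1:E(30) | bus: BusRd
[7] P1: load  L2 | P0:I, P1:E(90) | bus: none
[8] P0: load  L5 | P0:S(0), P1:S(0) | bus: BusRd
[9] P0: load  L6 | P0:M(43), P1:I | bus: none
[10] P0: load  L1 | P0:E(20), P1:I | bus: BusRd
[11] P1: load  L2 | P0:I, P1:E(90) | bus: none
[12] P0: store L6 := 11 | P0:M(11), P1:I | bus: none
[13] P0: load  L0 | P0:E(0), P1:I | bus: BusRd
[14] P0: load  L0 | P0:E(0), P1:I | bus: none
[15] P0: store L6 := 48 | P0:M(48), P1:I | bus: none
[16] P0: store L6 := 17 | P0:M(17), P1:I | bus: none
[17] P1: store L6 := 44 | P0:I, P1:M(44) | bus: BusRdX,Flush
[18] P0: load  L3 | P0:S(20), P1:S(20) | bus: BusRd
[19] P1: load  L6 | P0:I, P1:M(44) | bus: none
[20] P1: load  L3 | P0:S(20), P1:S(20) | bus: none
[21] P0: load  L6 | P0:S(44), P1:S(44) | bus: BusRd,Flush
[22] P1: store L1 := 37 | P0:I, P1:M(37) | bus: BusRdX
[23] P1: load  L6 | P0:S(44), P1:S(44) | bus: none
[24] P1: store L0 := 90 | P0:I, P1:M(90) | bus: BusRdX
[25] P1: store L0 := 91 | P0:I, P1:M(91) | bus: none
[26] P1: load  L1 | P0:I, P1:M(37) | bus: none
[27] P0: load  L2 | P0:S(90), P1:S(90) | bus: BusRd
[28] P1: store L6 := 84 | P0:I, P1:M(84) | bus: BusUpgr

bus = BusRd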